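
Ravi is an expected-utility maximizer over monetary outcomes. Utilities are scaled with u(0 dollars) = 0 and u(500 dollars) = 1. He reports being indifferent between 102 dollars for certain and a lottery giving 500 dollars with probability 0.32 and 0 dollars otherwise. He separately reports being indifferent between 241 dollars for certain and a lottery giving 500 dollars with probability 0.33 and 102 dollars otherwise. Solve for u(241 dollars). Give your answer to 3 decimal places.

First, u(102 dollars) = 0.32·u(500 dollars) + 0.68·u(0 dollars) = 0.32.
Chaining: u(241 dollars) = 0.33·1.00 + 0.67·0.32 = 0.5444.

0.544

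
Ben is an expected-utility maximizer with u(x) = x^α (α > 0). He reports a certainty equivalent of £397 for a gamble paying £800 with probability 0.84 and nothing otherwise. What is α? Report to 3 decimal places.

Since u(0) = 0, the lottery's EU is 0.84·800^α.
Equating: 397^α = 0.84·800^α, i.e. 0.4963^α = 0.84.
Take logs: α = ln 0.84 / ln(397/800) ≈ 0.24884.

α ≈ 0.249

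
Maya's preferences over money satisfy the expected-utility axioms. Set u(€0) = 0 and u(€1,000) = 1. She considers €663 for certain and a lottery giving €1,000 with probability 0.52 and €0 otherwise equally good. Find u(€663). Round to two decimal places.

The indifference gives u(€663) = 0.52·u(€1,000) + 0.48·u(€0) = 0.52·1 + 0.48·0 = 0.52.

0.52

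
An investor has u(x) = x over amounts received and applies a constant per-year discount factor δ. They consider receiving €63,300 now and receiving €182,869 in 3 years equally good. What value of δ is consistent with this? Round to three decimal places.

δ ≈ 0.702

Equating discounted utilities: u(63300) = δ^3·u(182869) ⇒ δ^3 = u(63300)/u(182869).
With u(x) = x: δ^3 = 63300/182869 = 0.34615.
Hence δ = (0.34615)^(1/3) = 0.70214.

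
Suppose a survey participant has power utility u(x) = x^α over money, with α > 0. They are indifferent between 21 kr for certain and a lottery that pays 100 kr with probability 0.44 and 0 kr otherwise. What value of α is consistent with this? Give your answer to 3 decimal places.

The lottery's expected utility is 0.44·u(100) + 0.56·u(0) = 0.44·100^α (since u(0) = 0 for α > 0).
Indifference: 21^α = 0.44·100^α, so (21/100)^α = 0.44.
Take logs: α = ln 0.44 / ln(21/100) ≈ 0.52605.

α ≈ 0.526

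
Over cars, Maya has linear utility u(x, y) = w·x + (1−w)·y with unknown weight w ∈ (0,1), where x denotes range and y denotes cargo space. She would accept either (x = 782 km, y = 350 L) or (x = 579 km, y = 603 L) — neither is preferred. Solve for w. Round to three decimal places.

w = 0.555

Equating utilities: w·782 + (1−w)·350 = w·579 + (1−w)·603.
w·(782−579) = (1−w)·(603−350), i.e. w·203 = (1−w)·253.
Hence w = 253/(203+253) = 253/456 = 0.555.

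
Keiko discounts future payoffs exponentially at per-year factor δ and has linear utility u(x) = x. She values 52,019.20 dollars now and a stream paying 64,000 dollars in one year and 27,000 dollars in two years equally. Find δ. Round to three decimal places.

δ ≈ 0.640

Equating present values: 52019.20 = 64000δ + 27000δ².
That is, 27000δ² + 64000δ − 52019.20 = 0, a quadratic in δ.
The positive root is δ = [−64000 + √(64000² + 4·27000·52019.20)] / (2·27000) = (−64000 + 98560.000)/54000 ≈ 0.640.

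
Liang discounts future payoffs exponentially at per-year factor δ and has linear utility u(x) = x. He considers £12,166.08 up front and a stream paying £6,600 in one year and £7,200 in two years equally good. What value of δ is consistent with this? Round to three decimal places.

Equating present values: 12166.08 = 6600δ + 7200δ².
Rearranged: 7200δ² + 6600δ − 12166.08 = 0.
The positive root is δ = [−6600 + √(6600² + 4·7200·12166.08)] / (2·7200) = (−6600 + 19848.000)/14400 ≈ 0.920.

δ ≈ 0.920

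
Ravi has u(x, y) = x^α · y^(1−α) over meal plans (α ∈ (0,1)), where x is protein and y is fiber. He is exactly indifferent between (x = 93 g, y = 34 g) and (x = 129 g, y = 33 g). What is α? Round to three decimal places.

α ≈ 0.084

Indifference: 93^α · 34^(1−α) = 129^α · 33^(1−α).
Rearrange to (93/129)^α = (33/34)^(1−α) and take logs: α·-0.327213 = (1−α)·-0.029853.
So α/(1−α) = (-0.029853)/(-0.327213) = 0.091234, and α = 0.091234/1.091234 ≈ 0.084.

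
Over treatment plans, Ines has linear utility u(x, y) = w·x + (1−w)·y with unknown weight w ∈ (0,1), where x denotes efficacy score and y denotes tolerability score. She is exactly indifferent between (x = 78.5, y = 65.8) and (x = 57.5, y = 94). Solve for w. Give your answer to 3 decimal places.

u(78.5,65.8) = u(57.5,94) means w·78.5 + (1−w)·65.8 = w·57.5 + (1−w)·94.
Rearranging, 21·w − 28.2·(1−w) = 0.
Hence w = 28.2/(21+28.2) = 28.2/49.2 = 0.573.

w = 0.573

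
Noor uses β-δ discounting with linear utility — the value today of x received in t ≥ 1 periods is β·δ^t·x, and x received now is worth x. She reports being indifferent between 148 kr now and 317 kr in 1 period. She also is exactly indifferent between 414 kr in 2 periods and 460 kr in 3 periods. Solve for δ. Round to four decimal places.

δ ≈ 0.9000

From the later pair, β·δ^2·414 = β·δ^3·460; dividing through, δ = 414/460 = 0.90000.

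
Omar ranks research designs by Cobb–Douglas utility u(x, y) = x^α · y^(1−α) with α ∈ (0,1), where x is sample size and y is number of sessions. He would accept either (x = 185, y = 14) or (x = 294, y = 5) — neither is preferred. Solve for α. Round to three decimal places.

Set the two utilities equal: 185^α·14^(1−α) = 294^α·5^(1−α).
Rearrange to (185/294)^α = (5/14)^(1−α) and take logs: α·-0.463224 = (1−α)·-1.029619.
With A = -0.463224 and B = -1.029619: α·A = (1−α)·B, so α = B/(A+B) = -1.029619/-1.492843 ≈ 0.690.

α ≈ 0.690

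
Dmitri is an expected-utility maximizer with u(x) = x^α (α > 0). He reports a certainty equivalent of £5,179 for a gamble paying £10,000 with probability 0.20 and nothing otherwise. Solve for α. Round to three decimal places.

α ≈ 2.446

EU(lottery) = 0.20·10000^α + 0.80·0 = 0.20·10000^α.
Equating: 5179^α = 0.20·10000^α, i.e. 0.5179^α = 0.20.
Take logs: α = ln 0.20 / ln(5179/10000) ≈ 2.44605.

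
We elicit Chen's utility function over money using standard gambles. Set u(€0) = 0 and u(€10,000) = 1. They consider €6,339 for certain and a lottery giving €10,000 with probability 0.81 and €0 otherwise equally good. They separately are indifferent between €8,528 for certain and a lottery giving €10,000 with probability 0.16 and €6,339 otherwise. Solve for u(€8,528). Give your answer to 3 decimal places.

0.840

First, u(€6,339) = 0.81·u(€10,000) + 0.19·u(€0) = 0.81.
The second indifference gives u(€8,528) = 0.16·u(€10,000) + 0.84·u(€6,339) = 0.16·1.00 + 0.84·0.81 = 0.8404.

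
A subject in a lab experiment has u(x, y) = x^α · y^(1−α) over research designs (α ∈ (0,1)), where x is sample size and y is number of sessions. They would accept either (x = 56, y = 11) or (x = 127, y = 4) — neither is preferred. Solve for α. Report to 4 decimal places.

α ≈ 0.5527

Set the two utilities equal: 56^α·11^(1−α) = 127^α·4^(1−α).
(56/127)^α = (4/11)^(1−α); take logs: α·ln(56/127) = (1−α)·ln(4/11), i.e. α·-0.8188354 = (1−α)·-1.0116009.
So α/(1−α) = (-1.0116009)/(-0.8188354) = 1.2354142, and α = 1.2354142/2.2354142 ≈ 0.5527.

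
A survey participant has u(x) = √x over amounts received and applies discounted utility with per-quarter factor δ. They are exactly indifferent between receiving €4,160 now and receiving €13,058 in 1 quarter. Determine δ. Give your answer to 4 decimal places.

δ ≈ 0.5644

Equating discounted utilities: u(4160) = δ·u(13058) ⇒ δ = u(4160)/u(13058).
Since u(x) = √x, δ = √(4160/13058) = 0.56443.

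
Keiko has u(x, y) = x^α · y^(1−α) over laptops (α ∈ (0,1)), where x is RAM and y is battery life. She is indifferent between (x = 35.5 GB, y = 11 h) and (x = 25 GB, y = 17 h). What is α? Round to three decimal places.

Indifference: 35.5^α · 11^(1−α) = 25^α · 17^(1−α).
Taking logs: α·ln 35.5 + (1−α)·ln 11 = α·ln 25 + (1−α)·ln 17, i.e. α·0.350657 = (1−α)·0.435318.
So α/(1−α) = (0.435318)/(0.350657) = 1.241435, and α = 1.241435/2.241435 ≈ 0.554.

α ≈ 0.554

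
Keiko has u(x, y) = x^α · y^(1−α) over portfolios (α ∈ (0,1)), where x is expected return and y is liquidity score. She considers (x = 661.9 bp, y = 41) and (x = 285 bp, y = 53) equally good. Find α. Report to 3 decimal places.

α ≈ 0.234

Set the two utilities equal: 661.9^α·41^(1−α) = 285^α·53^(1−α).
Rearrange to (661.9/285)^α = (53/41)^(1−α) and take logs: α·0.842625 = (1−α)·0.256720.
With A = 0.842625 and B = 0.256720: α·A = (1−α)·B, so α = B/(A+B) = 0.256720/1.099345 ≈ 0.234.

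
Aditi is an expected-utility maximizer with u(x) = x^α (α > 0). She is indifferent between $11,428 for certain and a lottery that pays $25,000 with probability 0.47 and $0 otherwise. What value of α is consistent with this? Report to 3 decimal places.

EU(lottery) = 0.47·25000^α + 0.53·0 = 0.47·25000^α.
Equating: 11428^α = 0.47·25000^α, i.e. 0.4571^α = 0.47.
Taking logs: α·ln(11428/25000) = ln(0.47), so α = -0.755023 / -0.782809 ≈ 0.965.

α ≈ 0.965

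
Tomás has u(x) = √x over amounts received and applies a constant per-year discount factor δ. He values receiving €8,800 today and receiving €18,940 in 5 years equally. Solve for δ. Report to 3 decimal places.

The payoff in 5 years is discounted by δ^5, so u(8800) = δ^5·u(18940) and δ^5 = u(8800)/u(18940).
Since u(x) = √x, δ^5 = √(8800/18940) = 0.68163.
Taking the 5th root: δ = 0.68163^(1/5) ≈ 0.926.

δ ≈ 0.926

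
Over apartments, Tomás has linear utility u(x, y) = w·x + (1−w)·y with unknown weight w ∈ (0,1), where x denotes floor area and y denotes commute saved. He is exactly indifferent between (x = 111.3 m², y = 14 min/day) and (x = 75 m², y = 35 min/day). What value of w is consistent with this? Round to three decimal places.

w = 0.366

u(111.3,14) = u(75,35) means w·111.3 + (1−w)·14 = w·75 + (1−w)·35.
Collecting terms: w·36.3 = (1−w)·21.
The marginal rate of substitution is 21/36.3, so w = 21/(36.3+21) = 0.366.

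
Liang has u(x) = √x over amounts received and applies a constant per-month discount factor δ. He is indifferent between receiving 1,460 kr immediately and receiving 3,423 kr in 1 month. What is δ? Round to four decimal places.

Equating discounted utilities: u(1460) = δ·u(3423) ⇒ δ = u(1460)/u(3423).
With u(x) = √x: δ = √1460/√3423 = √(1460/3423) = 0.65309.

δ ≈ 0.6531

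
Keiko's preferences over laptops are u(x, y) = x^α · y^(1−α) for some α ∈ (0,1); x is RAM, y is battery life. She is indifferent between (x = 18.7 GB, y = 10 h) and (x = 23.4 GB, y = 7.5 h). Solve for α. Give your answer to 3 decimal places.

Set the two utilities equal: 18.7^α·10^(1−α) = 23.4^α·7.5^(1−α).
Rearrange to (18.7/23.4)^α = (7.5/10)^(1−α) and take logs: α·-0.224212 = (1−α)·-0.287682.
So α/(1−α) = (-0.287682)/(-0.224212) = 1.283080, and α = 1.283080/2.283080 ≈ 0.562.

α ≈ 0.562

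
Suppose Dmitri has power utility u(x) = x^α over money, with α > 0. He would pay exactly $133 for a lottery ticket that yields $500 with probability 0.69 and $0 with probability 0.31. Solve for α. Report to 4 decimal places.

The lottery's expected utility is 0.69·u(500) + 0.31·u(0) = 0.69·500^α (since u(0) = 0 for α > 0).
Setting u(133) equal to that: 133^α = 0.69·500^α ⇒ (133/500)^α = 0.69.
Take logs: α = ln 0.69 / ln(133/500) ≈ 0.280205.

α ≈ 0.2802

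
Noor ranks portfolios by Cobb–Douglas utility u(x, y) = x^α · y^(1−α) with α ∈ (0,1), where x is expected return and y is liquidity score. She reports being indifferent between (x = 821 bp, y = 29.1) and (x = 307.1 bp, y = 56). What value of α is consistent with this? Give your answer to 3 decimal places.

Set the two utilities equal: 821^α·29.1^(1−α) = 307.1^α·56^(1−α).
Rearrange to (821/307.1)^α = (56/29.1)^(1−α) and take logs: α·0.983350 = (1−α)·0.654614.
With A = 0.983350 and B = 0.654614: α·A = (1−α)·B, so α = B/(A+B) = 0.654614/1.637964 ≈ 0.400.

α ≈ 0.400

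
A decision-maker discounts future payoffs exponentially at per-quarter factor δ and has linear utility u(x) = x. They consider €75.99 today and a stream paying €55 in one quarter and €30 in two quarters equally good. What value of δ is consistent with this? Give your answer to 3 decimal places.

Present value of the stream is 55·δ + 30·δ². Indifference gives 55δ + 30δ² = 75.99.
So 30δ² + 55δ − 75.99 = 0.
By the quadratic formula (taking the positive root), δ = (−55 + √12143.80) / 60 ≈ 0.920.

δ ≈ 0.920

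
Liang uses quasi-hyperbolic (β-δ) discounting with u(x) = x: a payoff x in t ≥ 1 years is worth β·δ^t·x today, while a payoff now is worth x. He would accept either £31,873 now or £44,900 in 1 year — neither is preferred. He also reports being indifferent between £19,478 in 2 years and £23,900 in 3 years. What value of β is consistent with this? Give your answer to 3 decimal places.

β ≈ 0.871

Both payoffs in the second observation are in the future, so β drops out: δ^2·19478 = δ^3·23900 ⇒ δ = 19478/23900 = 0.81498.
The first indifference: 31873 = β·δ·44900, so β = 31873/(δ·44900) = 31873/(0.81498·44900) ≈ 0.871.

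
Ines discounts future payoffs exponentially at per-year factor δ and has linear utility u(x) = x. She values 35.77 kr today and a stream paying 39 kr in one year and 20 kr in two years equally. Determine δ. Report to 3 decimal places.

δ ≈ 0.680

Equating present values: 35.77 = 39δ + 20δ².
That is, 20δ² + 39δ − 35.77 = 0, a quadratic in δ.
The positive root is δ = [−39 + √(39² + 4·20·35.77)] / (2·20) = (−39 + 66.201)/40 ≈ 0.680.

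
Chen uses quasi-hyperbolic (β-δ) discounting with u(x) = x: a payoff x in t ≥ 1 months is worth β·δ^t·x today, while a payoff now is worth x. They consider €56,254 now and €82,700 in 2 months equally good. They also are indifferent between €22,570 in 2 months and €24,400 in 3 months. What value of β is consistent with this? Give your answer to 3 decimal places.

Both payoffs in the second observation are in the future, so β drops out: δ^2·22570 = δ^3·24400 ⇒ δ = 22570/24400 = 0.92500.
Now use the now-vs-future pair: 56254 = β·δ^2·82700 gives β = 56254/(0.85563·82700) ≈ 0.795.

β ≈ 0.795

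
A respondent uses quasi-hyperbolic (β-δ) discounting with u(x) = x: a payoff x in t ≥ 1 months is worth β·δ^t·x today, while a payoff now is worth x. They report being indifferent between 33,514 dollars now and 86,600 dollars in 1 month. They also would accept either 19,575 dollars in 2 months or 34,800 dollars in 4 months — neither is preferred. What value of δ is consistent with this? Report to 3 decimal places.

δ ≈ 0.750

The second indifference involves only future payoffs, so β cancels: β·δ^2·19575 = β·δ^4·34800, giving δ^2 = 19575/34800 = 0.56250, so δ = 0.75000.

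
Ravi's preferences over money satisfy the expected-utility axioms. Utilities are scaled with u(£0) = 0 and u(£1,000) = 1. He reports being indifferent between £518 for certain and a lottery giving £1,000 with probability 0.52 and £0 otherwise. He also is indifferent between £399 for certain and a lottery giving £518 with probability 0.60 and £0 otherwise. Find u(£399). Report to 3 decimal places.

The first gamble pins u(£518): it must equal 0.52·1 + 0.48·0 = 0.52.
The second indifference gives u(£399) = 0.60·u(£518) + 0.40·u(£0) = 0.60·0.52 + 0.40·0.00 = 0.3120.

0.312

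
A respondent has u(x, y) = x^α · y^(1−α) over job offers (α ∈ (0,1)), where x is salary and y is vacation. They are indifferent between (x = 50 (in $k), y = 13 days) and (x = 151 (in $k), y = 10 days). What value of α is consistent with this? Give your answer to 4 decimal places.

Set the two utilities equal: 50^α·13^(1−α) = 151^α·10^(1−α).
Taking logs: α·ln 50 + (1−α)·ln 13 = α·ln 151 + (1−α)·ln 10, i.e. α·-1.1052568 = (1−α)·-0.2623643.
Thus α·(-1.3676211) = -0.2623643, so α = -0.2623643/-1.3676211 ≈ 0.1918.

α ≈ 0.1918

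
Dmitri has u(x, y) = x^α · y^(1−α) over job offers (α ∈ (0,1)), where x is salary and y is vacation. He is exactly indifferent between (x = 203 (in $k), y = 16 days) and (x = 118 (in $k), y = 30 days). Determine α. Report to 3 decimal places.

Indifference: 203^α · 16^(1−α) = 118^α · 30^(1−α).
(203/118)^α = (30/16)^(1−α); take logs: α·ln(203/118) = (1−α)·ln(30/16), i.e. α·0.542521 = (1−α)·0.628609.
With A = 0.542521 and B = 0.628609: α·A = (1−α)·B, so α = B/(A+B) = 0.628609/1.171130 ≈ 0.537.

α ≈ 0.537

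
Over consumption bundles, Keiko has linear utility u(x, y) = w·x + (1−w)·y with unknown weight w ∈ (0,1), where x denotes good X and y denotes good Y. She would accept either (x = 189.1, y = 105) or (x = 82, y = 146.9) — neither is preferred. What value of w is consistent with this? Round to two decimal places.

w = 0.28

u(189.1,105) = u(82,146.9) means w·189.1 + (1−w)·105 = w·82 + (1−w)·146.9.
w·(189.1−82) = (1−w)·(146.9−105), i.e. w·107.1 = (1−w)·41.9.
Hence w = 41.9/(107.1+41.9) = 41.9/149 = 0.28.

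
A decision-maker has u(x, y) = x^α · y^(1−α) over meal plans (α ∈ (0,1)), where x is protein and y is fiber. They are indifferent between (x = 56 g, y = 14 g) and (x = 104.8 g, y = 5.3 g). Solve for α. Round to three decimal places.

The Cobb–Douglas utilities coincide, so 56^α·14^(1−α) = 104.8^α·5.3^(1−α).
Rearrange to (56/104.8)^α = (5.3/14)^(1−α) and take logs: α·-0.626702 = (1−α)·-0.971351.
Thus α·(-1.598053) = -0.971351, so α = -0.971351/-1.598053 ≈ 0.608.

α ≈ 0.608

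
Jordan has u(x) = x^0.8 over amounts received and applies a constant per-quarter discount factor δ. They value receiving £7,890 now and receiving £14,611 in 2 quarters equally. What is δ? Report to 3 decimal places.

δ ≈ 0.782

Indifference means u(7890) = δ^2 · u(14611), so δ^2 = u(7890)/u(14611).
With u(x) = x^0.8: δ^2 = 7890^0.8/14611^0.8 = (7890/14611)^0.8 = 0.61083.
Hence δ = (0.61083)^(1/2) = 0.78155.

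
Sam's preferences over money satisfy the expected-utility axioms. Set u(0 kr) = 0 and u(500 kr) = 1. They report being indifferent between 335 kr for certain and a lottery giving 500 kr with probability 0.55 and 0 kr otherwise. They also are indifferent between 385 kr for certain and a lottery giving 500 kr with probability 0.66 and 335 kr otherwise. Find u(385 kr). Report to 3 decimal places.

0.847

From the first indifference, u(335 kr) = 0.55·u(500 kr) + 0.45·u(0 kr) = 0.55·1 + 0.45·0 = 0.55.
The second indifference gives u(385 kr) = 0.66·u(500 kr) + 0.34·u(335 kr) = 0.66·1.00 + 0.34·0.55 = 0.8470.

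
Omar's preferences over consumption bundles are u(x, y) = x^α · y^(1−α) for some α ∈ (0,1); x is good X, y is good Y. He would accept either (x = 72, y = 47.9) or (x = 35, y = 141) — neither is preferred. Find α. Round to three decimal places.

α ≈ 0.599

Indifference: 72^α · 47.9^(1−α) = 35^α · 141^(1−α).
(72/35)^α = (141/47.9)^(1−α); take logs: α·ln(72/35) = (1−α)·ln(141/47.9), i.e. α·0.721318 = (1−α)·1.079644.
With A = 0.721318 and B = 1.079644: α·A = (1−α)·B, so α = B/(A+B) = 1.079644/1.800962 ≈ 0.599.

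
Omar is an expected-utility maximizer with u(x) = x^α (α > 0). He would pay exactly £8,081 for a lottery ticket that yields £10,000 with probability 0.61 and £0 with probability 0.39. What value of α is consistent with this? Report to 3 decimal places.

The lottery's expected utility is 0.61·u(10000) + 0.39·u(0) = 0.61·10000^α (since u(0) = 0 for α > 0).
Equating: 8081^α = 0.61·10000^α, i.e. 0.8081^α = 0.61.
Taking logs: α·ln(8081/10000) = ln(0.61), so α = -0.494296 / -0.213069 ≈ 2.320.

α ≈ 2.320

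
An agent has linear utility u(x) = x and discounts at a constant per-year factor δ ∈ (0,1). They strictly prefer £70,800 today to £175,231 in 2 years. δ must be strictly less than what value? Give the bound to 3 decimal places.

Under u(x) = x this choice says 70800 > δ^2·175231.
Hence δ^2 < 70800/175231 = 0.40404, and x ↦ x^(1/2) is increasing on (0,∞).
δ < 0.40404^(1/2) = 0.636.

δ < 0.636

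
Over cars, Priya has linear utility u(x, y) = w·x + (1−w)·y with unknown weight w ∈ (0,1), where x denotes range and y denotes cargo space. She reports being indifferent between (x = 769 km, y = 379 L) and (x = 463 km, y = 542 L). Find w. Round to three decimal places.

w = 0.348

Equating utilities: w·769 + (1−w)·379 = w·463 + (1−w)·542.
Rearranging, 306·w − 163·(1−w) = 0.
The marginal rate of substitution is 163/306, so w = 163/(306+163) = 0.348.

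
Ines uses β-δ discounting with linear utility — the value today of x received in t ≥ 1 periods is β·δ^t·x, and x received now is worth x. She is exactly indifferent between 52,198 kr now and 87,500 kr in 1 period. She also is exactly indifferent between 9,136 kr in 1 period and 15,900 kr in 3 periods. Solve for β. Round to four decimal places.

From the later pair, β·δ^1·9136 = β·δ^3·15900; dividing through, δ^2 = 9136/15900 = 0.57459, so δ = 0.75802.
The first indifference: 52198 = β·δ·87500, so β = 52198/(δ·87500) = 52198/(0.75802·87500) ≈ 0.7870.

β ≈ 0.7870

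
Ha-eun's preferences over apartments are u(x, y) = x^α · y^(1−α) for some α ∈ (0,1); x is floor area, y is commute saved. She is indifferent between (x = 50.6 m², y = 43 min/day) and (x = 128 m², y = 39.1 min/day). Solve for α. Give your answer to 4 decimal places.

Set the two utilities equal: 50.6^α·43^(1−α) = 128^α·39.1^(1−α).
Taking logs: α·ln 50.6 + (1−α)·ln 43 = α·ln 128 + (1−α)·ln 39.1, i.e. α·-0.9280787 = (1−α)·-0.0950776.
With A = -0.9280787 and B = -0.0950776: α·A = (1−α)·B, so α = B/(A+B) = -0.0950776/-1.0231563 ≈ 0.0929.

α ≈ 0.0929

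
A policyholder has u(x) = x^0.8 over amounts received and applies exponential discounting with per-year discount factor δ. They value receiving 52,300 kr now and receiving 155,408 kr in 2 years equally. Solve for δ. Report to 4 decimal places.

Indifference means u(52300) = δ^2 · u(155408), so δ^2 = u(52300)/u(155408).
With u(x) = x^0.8: δ^2 = 52300^0.8/155408^0.8 = (52300/155408)^0.8 = 0.41843.
Hence δ = (0.41843)^(1/2) = 0.646862.

δ ≈ 0.6469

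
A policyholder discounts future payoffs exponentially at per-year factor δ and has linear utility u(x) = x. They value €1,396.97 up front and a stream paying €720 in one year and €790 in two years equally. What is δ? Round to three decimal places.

δ ≈ 0.950

Equating present values: 1396.97 = 720δ + 790δ².
Rearranged: 790δ² + 720δ − 1396.97 = 0.
By the quadratic formula (taking the positive root), δ = (−720 + √4932825.20) / 1580 ≈ 0.950.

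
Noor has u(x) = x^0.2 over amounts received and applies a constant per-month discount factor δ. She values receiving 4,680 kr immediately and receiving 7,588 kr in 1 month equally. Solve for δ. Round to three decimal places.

δ ≈ 0.908

The payoff in 1 month is discounted by δ, so u(4680) = δ·u(7588) and δ = u(4680)/u(7588).
With u(x) = x^0.2: δ = 4680^0.2/7588^0.2 = (4680/7588)^0.2 = 0.90787.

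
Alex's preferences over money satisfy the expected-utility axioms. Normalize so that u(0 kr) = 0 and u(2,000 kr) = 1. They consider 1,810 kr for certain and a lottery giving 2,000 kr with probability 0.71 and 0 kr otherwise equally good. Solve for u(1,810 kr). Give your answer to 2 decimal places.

0.71

u(1,810 kr) equals the lottery's expected utility: 0.71·1 + 0.29·0 = 0.71.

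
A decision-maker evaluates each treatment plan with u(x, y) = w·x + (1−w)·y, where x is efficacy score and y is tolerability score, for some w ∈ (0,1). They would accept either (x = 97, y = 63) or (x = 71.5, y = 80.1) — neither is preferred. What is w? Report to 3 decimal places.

u(97,63) = u(71.5,80.1) means w·97 + (1−w)·63 = w·71.5 + (1−w)·80.1.
Rearranging, 25.5·w − 17.1·(1−w) = 0.
Hence w = 17.1/(25.5+17.1) = 17.1/42.6 = 0.401.

w = 0.401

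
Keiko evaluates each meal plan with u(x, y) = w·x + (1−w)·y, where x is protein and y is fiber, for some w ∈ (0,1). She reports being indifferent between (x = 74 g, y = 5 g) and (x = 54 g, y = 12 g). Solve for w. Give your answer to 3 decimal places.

Indifference: w·74 + (1−w)·5 = w·54 + (1−w)·12.
Collecting terms: w·20 = (1−w)·7.
So w/(1−w) = 7/20 = 0.3500, giving w = 7/(20+7) = 0.259.

w = 0.259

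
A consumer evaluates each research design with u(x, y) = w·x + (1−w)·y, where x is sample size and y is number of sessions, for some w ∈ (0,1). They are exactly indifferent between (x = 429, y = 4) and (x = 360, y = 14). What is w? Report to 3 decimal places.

w = 0.127

Indifference: w·429 + (1−w)·4 = w·360 + (1−w)·14.
Rearranging, 69·w − 10·(1−w) = 0.
So w/(1−w) = 10/69 = 0.1449, giving w = 10/(69+10) = 0.127.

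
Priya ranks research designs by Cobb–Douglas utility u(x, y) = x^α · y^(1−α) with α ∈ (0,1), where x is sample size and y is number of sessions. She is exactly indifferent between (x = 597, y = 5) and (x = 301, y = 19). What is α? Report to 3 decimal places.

α ≈ 0.661

The Cobb–Douglas utilities coincide, so 597^α·5^(1−α) = 301^α·19^(1−α).
(597/301)^α = (19/5)^(1−α); take logs: α·ln(597/301) = (1−α)·ln(19/5), i.e. α·0.684807 = (1−α)·1.335001.
With A = 0.684807 and B = 1.335001: α·A = (1−α)·B, so α = B/(A+B) = 1.335001/2.019808 ≈ 0.661.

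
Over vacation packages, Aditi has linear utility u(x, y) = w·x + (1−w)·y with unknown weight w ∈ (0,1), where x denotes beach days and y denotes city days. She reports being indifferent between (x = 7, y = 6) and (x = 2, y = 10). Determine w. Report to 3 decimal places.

w = 0.444

Equating utilities: w·7 + (1−w)·6 = w·2 + (1−w)·10.
Collecting terms: w·5 = (1−w)·4.
The marginal rate of substitution is 4/5, so w = 4/(5+4) = 0.444.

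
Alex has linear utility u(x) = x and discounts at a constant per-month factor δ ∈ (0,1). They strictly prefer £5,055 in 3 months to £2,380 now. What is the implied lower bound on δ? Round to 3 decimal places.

The preference means 2380 < δ^3·5055.
Dividing by 5055: δ^3 > 0.47082. Both sides are positive, so the cube root keeps the direction.
δ > (2380/5055)^(1/3) ≈ 0.778.

δ > 0.778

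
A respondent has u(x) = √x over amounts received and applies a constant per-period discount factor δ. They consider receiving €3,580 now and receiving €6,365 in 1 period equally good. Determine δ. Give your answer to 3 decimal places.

Equating discounted utilities: u(3580) = δ·u(6365) ⇒ δ = u(3580)/u(6365).
Since u(x) = √x, δ = √(3580/6365) = 0.74997.

δ ≈ 0.750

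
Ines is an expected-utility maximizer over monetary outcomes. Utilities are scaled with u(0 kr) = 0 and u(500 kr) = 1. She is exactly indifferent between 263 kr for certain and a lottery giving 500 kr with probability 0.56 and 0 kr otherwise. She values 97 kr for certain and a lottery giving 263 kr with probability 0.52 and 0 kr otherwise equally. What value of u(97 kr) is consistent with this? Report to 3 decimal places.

0.291

The first gamble pins u(263 kr): it must equal 0.56·1 + 0.44·0 = 0.56.
The second indifference gives u(97 kr) = 0.52·u(263 kr) + 0.48·u(0 kr) = 0.52·0.56 + 0.48·0.00 = 0.2912.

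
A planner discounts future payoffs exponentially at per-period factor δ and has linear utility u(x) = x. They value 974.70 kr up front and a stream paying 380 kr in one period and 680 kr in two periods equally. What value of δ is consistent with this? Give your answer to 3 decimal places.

δ ≈ 0.950

The stream is worth 380δ + 680δ² today, so 380δ + 680δ² = 974.70.
That is, 680δ² + 380δ − 974.70 = 0, a quadratic in δ.
By the quadratic formula (taking the positive root), δ = (−380 + √2795584.00) / 1360 ≈ 0.950.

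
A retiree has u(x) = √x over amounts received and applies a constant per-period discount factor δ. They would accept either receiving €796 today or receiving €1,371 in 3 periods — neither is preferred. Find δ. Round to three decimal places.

The payoff in 3 periods is discounted by δ^3, so u(796) = δ^3·u(1371) and δ^3 = u(796)/u(1371).
Since u(x) = √x, δ^3 = √(796/1371) = 0.76197.
Hence δ = (0.76197)^(1/3) = 0.91337.

δ ≈ 0.913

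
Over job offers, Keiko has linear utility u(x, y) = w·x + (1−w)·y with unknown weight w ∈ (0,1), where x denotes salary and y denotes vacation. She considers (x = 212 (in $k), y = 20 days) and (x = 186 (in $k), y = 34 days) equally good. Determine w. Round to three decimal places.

w = 0.350

Equating utilities: w·212 + (1−w)·20 = w·186 + (1−w)·34.
Rearranging, 26·w − 14·(1−w) = 0.
So w/(1−w) = 14/26 = 0.5385, giving w = 14/(26+14) = 0.350.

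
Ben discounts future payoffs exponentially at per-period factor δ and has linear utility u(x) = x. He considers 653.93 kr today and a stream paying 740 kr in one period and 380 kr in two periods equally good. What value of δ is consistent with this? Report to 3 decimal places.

δ ≈ 0.660

Equating present values: 653.93 = 740δ + 380δ².
That is, 380δ² + 740δ − 653.93 = 0, a quadratic in δ.
δ = (−740 + √(740² + 4·380·653.93)) / (2·380) = (−740 + √1541573.60) / 760 ≈ 0.660.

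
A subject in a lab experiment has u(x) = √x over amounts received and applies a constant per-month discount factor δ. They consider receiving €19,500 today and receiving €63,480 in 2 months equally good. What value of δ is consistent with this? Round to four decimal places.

δ ≈ 0.7445

The payoff in 2 months is discounted by δ^2, so u(19500) = δ^2·u(63480) and δ^2 = u(19500)/u(63480).
Since u(x) = √x, δ^2 = √(19500/63480) = 0.55424.
Hence δ = (0.55424)^(1/2) = 0.744474.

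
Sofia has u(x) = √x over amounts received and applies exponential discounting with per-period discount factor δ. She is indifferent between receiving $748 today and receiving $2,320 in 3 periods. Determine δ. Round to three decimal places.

The payoff in 3 periods is discounted by δ^3, so u(748) = δ^3·u(2320) and δ^3 = u(748)/u(2320).
With u(x) = √x: δ^3 = √748/√2320 = √(748/2320) = 0.56781.
So δ = 0.56781^(1/3) ≈ 0.828.

δ ≈ 0.828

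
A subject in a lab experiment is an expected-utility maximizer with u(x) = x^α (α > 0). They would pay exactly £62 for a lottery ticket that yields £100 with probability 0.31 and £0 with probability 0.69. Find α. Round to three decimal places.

Since u(0) = 0, the lottery's EU is 0.31·100^α.
Indifference: 62^α = 0.31·100^α, so (62/100)^α = 0.31.
α = ln(0.31) / ln(62/100) = -1.171183/-0.478036 ≈ 2.450.

α ≈ 2.450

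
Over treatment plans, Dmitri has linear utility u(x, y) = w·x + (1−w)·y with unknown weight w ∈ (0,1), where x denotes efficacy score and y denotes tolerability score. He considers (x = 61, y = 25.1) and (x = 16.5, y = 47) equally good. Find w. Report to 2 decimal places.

u(61,25.1) = u(16.5,47) means w·61 + (1−w)·25.1 = w·16.5 + (1−w)·47.
Rearranging, 44.5·w − 21.9·(1−w) = 0.
Hence w = 21.9/(44.5+21.9) = 21.9/66.4 = 0.33.

w = 0.33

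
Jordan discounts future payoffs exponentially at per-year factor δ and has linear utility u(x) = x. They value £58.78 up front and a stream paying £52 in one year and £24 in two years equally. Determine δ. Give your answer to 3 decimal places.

Present value of the stream is 52·δ + 24·δ². Indifference gives 52δ + 24δ² = 58.78.
That is, 24δ² + 52δ − 58.78 = 0, a quadratic in δ.
The positive root is δ = [−52 + √(52² + 4·24·58.78)] / (2·24) = (−52 + 91.361)/48 ≈ 0.820.

δ ≈ 0.820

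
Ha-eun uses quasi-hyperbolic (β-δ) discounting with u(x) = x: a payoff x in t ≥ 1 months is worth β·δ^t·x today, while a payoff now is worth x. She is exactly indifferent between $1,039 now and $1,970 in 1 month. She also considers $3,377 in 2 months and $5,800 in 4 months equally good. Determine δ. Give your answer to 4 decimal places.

δ ≈ 0.7630

Both payoffs in the second observation are in the future, so β drops out: δ^2·3377 = δ^4·5800 ⇒ δ^2 = 3377/5800 = 0.58224, so δ = 0.76305.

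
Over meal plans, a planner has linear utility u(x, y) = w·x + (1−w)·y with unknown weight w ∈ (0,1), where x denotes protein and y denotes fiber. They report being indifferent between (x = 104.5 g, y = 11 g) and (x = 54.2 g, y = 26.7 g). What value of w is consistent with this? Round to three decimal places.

w = 0.238

Equating utilities: w·104.5 + (1−w)·11 = w·54.2 + (1−w)·26.7.
Rearranging, 50.3·w − 15.7·(1−w) = 0.
The marginal rate of substitution is 15.7/50.3, so w = 15.7/(50.3+15.7) = 0.238.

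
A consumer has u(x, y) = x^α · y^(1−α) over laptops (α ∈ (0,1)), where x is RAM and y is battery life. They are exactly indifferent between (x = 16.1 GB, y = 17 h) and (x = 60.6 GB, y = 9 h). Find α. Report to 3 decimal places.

α ≈ 0.324

Indifference: 16.1^α · 17^(1−α) = 60.6^α · 9^(1−α).
Rearrange to (16.1/60.6)^α = (9/17)^(1−α) and take logs: α·-1.325476 = (1−α)·-0.635989.
Thus α·(-1.961465) = -0.635989, so α = -0.635989/-1.961465 ≈ 0.324.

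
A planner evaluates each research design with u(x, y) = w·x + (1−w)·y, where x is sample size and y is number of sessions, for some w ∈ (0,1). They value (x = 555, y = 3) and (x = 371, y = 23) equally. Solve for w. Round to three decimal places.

Equating utilities: w·555 + (1−w)·3 = w·371 + (1−w)·23.
Rearranging, 184·w − 20·(1−w) = 0.
Hence w = 20/(184+20) = 20/204 = 0.098.

w = 0.098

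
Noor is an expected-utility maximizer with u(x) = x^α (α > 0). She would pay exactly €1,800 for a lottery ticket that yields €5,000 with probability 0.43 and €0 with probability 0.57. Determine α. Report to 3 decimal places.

α ≈ 0.826

EU(lottery) = 0.43·5000^α + 0.57·0 = 0.43·5000^α.
Setting u(1800) equal to that: 1800^α = 0.43·5000^α ⇒ (1800/5000)^α = 0.43.
α = ln(0.43) / ln(1800/5000) = -0.843970/-1.021651 ≈ 0.826.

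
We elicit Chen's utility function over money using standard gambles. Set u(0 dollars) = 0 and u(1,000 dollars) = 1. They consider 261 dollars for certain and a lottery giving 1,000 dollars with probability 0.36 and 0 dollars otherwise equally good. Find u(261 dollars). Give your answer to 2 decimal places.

By the standard-gamble method, u(261 dollars) is just the indifference probability on the best outcome: 0.36.

0.36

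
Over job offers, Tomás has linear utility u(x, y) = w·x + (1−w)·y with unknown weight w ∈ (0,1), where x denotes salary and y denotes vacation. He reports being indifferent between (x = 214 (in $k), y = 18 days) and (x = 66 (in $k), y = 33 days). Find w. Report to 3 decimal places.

w = 0.092

Indifference: w·214 + (1−w)·18 = w·66 + (1−w)·33.
w·(214−66) = (1−w)·(33−18), i.e. w·148 = (1−w)·15.
Hence w = 15/(148+15) = 15/163 = 0.092.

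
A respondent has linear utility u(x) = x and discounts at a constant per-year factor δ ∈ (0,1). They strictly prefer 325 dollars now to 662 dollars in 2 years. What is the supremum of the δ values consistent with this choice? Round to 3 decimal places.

Comparing present values: 325 > δ^2·662.
So δ^2 < 325/662 = 0.49094; taking the square root of both positive sides preserves the inequality.
δ < (325/662)^(1/2) ≈ 0.701.

δ < 0.701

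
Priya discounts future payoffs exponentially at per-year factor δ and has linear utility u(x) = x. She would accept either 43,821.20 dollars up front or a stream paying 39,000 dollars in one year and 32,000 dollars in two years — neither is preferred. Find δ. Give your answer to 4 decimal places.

δ ≈ 0.7100

The stream is worth 39000δ + 32000δ² today, so 39000δ + 32000δ² = 43821.20.
That is, 32000δ² + 39000δ − 43821.20 = 0, a quadratic in δ.
By the quadratic formula (taking the positive root), δ = (−39000 + √7130113600.00) / 64000 ≈ 0.7100.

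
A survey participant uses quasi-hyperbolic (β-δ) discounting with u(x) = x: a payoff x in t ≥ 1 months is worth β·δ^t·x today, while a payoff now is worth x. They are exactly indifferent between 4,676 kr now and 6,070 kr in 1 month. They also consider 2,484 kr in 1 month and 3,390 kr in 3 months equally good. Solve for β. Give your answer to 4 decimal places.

β ≈ 0.8999

The second indifference involves only future payoffs, so β cancels: β·δ^1·2484 = β·δ^3·3390, giving δ^2 = 2484/3390 = 0.73274, so δ = 0.85600.
Substituting δ into 4676 = β·δ·6070: β = 4676/(5195.946) ≈ 0.8999.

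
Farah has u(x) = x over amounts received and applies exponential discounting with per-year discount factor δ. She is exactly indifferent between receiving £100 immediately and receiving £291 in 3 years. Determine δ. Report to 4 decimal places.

The payoff in 3 years is discounted by δ^3, so u(100) = δ^3·u(291) and δ^3 = u(100)/u(291).
With u(x) = x: δ^3 = 100/291 = 0.34364.
Hence δ = (0.34364)^(1/3) = 0.700437.

δ ≈ 0.7004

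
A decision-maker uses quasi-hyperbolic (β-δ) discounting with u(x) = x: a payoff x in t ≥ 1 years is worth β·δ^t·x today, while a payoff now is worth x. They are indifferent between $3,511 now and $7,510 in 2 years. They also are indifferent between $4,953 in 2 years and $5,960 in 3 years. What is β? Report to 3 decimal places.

β ≈ 0.677

The second indifference involves only future payoffs, so β cancels: β·δ^2·4953 = β·δ^3·5960, giving δ = 4953/5960 = 0.83104.
Now use the now-vs-future pair: 3511 = β·δ^2·7510 gives β = 3511/(0.69063·7510) ≈ 0.677.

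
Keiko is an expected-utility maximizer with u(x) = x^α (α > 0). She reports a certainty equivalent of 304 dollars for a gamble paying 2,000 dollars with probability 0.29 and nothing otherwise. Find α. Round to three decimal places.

Since u(0) = 0, the lottery's EU is 0.29·2000^α.
Equating: 304^α = 0.29·2000^α, i.e. 0.1520^α = 0.29.
Take logs: α = ln 0.29 / ln(304/2000) ≈ 0.65709.

α ≈ 0.657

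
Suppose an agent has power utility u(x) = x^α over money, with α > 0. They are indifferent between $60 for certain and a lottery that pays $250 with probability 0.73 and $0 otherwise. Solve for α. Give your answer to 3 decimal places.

α ≈ 0.221

The lottery's expected utility is 0.73·u(250) + 0.27·u(0) = 0.73·250^α (since u(0) = 0 for α > 0).
Indifference: 60^α = 0.73·250^α, so (60/250)^α = 0.73.
α = ln(0.73) / ln(60/250) = -0.314711/-1.427116 ≈ 0.221.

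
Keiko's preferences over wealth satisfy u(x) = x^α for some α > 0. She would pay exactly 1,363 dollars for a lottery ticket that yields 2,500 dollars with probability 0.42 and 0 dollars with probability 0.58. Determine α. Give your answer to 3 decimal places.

The lottery's expected utility is 0.42·u(2500) + 0.58·u(0) = 0.42·2500^α (since u(0) = 0 for α > 0).
Setting u(1363) equal to that: 1363^α = 0.42·2500^α ⇒ (1363/2500)^α = 0.42.
Take logs: α = ln 0.42 / ln(1363/2500) ≈ 1.43010.

α ≈ 1.430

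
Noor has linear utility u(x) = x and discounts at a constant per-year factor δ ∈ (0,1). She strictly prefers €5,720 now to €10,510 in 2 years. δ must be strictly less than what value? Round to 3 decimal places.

Comparing present values: 5720 > δ^2·10510.
So δ^2 < 5720/10510 = 0.54424; taking the square root of both positive sides preserves the inequality.
δ < (5720/10510)^(1/2) ≈ 0.738.

δ < 0.738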